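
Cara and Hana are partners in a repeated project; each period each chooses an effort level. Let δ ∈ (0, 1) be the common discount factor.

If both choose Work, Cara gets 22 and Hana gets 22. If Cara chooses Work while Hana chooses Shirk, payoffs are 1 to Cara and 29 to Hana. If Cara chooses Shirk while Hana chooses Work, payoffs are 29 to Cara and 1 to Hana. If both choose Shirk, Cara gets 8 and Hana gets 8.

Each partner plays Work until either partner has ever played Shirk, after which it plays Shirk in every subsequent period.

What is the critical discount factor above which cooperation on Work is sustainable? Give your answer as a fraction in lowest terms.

Under grim trigger the critical discount factor is (T−C)/(T−P) with T = 29, C = 22, P = 8.
δ* = (29−22)/(29−8) = 7/21 = 1/3.

1/3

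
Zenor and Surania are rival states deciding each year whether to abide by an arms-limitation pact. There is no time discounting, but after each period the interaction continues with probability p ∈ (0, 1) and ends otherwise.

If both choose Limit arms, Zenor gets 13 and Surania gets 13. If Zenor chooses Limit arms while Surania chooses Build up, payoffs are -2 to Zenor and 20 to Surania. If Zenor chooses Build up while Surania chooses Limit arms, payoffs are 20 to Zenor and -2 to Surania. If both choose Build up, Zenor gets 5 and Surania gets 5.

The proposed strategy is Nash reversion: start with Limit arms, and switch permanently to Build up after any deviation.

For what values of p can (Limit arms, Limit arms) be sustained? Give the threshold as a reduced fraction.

Expected cooperation value is 13 + p·13 + p²·13 + … = 13/(1−p); deviation gives 20 + p·5/(1−p).
13 ≥ 20(1−p) + 5p ⇒ 15p ≥ 7 ⇒ p ≥ 7/15.

7/15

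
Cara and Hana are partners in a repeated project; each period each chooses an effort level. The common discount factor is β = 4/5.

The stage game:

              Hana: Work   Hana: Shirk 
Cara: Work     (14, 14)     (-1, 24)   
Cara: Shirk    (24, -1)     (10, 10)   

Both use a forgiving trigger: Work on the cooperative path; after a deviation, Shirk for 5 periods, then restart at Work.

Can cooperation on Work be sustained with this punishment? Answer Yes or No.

Comparing payoff streams over the 6 periods until play realigns: cooperate → 14(1+β+…+β^5); deviate → 24 + 10(β+…+β^5).
Cooperation is sustained iff (14−10)(β+…+β^5) ≥ 24−14.
β+…+β^5 = 4/5·(1−(4/5)^5)/(1−4/5) = 2.6893, and (24−14)/(14−10) = 2.5000.
2.6893 ≥ 2.5000, so cooperation is sustainable.

Yes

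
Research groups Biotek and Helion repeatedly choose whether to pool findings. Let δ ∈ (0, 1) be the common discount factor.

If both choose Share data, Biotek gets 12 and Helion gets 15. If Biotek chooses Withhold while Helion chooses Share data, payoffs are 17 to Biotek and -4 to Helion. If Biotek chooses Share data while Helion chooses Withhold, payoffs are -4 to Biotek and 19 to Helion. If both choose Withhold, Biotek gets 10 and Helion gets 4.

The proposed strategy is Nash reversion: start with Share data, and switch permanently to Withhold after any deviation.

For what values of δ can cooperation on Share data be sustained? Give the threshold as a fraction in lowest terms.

5/7

For Biotek: deviation gain 17−12 = 5, per-period punishment loss 12−10 = 2. IC gives δ ≥ 5/7.
For Helion: gain 4, loss 11 per period, so δ ≥ 4/15.
The tighter constraint is Biotek's, so cooperation needs δ ≥ 5/7.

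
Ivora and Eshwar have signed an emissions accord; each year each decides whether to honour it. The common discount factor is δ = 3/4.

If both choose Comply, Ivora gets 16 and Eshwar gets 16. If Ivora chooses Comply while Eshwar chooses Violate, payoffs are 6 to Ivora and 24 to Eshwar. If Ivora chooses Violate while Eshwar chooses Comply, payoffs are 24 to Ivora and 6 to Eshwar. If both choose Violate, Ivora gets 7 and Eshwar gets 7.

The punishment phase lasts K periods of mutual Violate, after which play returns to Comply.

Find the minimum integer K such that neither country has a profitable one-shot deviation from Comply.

2

Need Σ_{k=1}^{K} δ^k ≥ (24−16)/(16−7) = 0.8889 at δ = 3/4.
At K = 1 the sum is 0.7500 < 0.8889; at K = 2 it is 1.3125 ≥ 0.8889.
So the minimum punishment length is K = 2.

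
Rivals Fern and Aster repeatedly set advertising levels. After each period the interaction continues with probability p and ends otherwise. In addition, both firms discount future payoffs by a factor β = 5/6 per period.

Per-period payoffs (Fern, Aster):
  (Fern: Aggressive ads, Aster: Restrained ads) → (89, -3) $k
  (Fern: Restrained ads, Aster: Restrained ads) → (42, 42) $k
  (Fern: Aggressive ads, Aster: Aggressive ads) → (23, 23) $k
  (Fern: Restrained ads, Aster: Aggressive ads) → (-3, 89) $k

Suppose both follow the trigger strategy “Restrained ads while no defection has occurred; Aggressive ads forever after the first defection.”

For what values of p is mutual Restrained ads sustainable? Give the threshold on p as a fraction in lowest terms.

Expected continuation weight on next period's payoff is β·p = 5/6·p, which plays the role of the discount factor.
Cooperation requires 5/6·p ≥ (89−42)/(89−23) = 47/66, hence p ≥ 47/55.

47/55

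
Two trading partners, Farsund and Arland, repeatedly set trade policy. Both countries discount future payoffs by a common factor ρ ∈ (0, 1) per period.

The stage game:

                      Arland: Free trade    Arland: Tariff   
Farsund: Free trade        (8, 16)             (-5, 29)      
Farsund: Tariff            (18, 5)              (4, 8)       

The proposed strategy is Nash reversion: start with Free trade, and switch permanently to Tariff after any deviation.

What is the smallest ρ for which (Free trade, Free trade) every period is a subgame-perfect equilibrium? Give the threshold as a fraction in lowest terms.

5/7

For Farsund: deviation gain 18−8 = 10, per-period punishment loss 8−4 = 4. IC gives ρ ≥ 10/14 = 5/7.
For Arland: gain 13, loss 8 per period, so ρ ≥ 13/21.
The tighter constraint is Farsund's, so cooperation needs ρ ≥ 5/7.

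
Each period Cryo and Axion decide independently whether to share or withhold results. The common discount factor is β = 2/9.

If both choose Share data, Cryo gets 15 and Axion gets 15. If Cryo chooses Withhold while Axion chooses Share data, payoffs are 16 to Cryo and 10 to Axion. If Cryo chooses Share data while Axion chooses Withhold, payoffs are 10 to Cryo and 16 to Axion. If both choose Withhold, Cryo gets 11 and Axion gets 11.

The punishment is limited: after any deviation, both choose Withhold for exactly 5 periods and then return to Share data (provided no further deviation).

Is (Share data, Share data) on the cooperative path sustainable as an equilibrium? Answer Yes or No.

Yes

Comparing payoff streams over the 6 periods until play realigns: cooperate → 15(1+β+…+β^5); deviate → 16 + 11(β+…+β^5).
Cooperation is sustained iff (15−11)(β+…+β^5) ≥ 16−15.
β+…+β^5 = 2/9·(1−(2/9)^5)/(1−2/9) = 0.2856, and (16−15)/(15−11) = 0.2500.
0.2856 ≥ 0.2500, so cooperation is sustainable.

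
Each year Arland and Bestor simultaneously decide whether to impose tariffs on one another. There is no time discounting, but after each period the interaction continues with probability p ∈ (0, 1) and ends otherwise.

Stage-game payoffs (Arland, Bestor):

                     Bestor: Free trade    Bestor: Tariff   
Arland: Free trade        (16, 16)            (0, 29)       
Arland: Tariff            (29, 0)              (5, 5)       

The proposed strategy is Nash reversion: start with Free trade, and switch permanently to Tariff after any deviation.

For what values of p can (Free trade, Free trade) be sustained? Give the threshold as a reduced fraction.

With no time discounting, the continuation probability p plays the role of the discount factor.
Grim-trigger IC: 16/(1−p) ≥ 29 + 5p/(1−p) ⇒ p ≥ (29−16)/(29−5) = 13/24.

13/24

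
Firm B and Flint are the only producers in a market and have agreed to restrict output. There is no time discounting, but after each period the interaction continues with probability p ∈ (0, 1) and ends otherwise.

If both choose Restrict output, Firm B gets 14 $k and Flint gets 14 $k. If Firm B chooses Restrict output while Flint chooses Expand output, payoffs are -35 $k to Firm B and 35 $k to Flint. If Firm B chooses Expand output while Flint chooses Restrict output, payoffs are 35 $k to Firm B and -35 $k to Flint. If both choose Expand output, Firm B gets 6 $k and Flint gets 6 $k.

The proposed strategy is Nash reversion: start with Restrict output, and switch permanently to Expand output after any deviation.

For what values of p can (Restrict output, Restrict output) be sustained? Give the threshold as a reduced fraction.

With no time discounting, the continuation probability p plays the role of the discount factor.
Grim-trigger IC: 14/(1−p) ≥ 35 + 6p/(1−p) ⇒ p ≥ (35−14)/(35−6) = 21/29.

21/29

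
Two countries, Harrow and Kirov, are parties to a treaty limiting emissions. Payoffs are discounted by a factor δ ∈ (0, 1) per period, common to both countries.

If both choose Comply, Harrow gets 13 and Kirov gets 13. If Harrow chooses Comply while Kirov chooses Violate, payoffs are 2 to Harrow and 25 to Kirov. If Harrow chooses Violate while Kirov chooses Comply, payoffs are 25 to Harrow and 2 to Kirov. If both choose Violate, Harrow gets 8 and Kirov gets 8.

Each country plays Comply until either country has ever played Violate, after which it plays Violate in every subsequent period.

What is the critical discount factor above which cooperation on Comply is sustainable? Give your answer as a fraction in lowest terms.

One-period gain from deviating is 25 − 13 = 12. The loss is 13 − 8 = 5 in every subsequent period, with present value 5·δ/(1−δ).
Deviation is unprofitable when 5·δ/(1−δ) ≥ 12, i.e. δ/(1−δ) ≥ 12/5.
Equivalently δ ≥ 12/(12+5) = 12/17.

12/17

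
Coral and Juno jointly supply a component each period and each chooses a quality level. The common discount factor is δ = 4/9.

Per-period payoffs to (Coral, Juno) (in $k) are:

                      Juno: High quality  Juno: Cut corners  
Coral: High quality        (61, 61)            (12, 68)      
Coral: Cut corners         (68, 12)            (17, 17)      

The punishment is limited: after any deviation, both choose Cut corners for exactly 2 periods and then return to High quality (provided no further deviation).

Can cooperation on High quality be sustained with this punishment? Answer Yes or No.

A one-shot deviation gives 68 now, then 17 for 2 periods, then back to 61.
Gain from deviating: (68−61) today; loss: (61−17) in each of the next 2 periods.
No-deviation condition: (61−17)(δ+…+δ^2) ≥ 68−61, i.e. δ+…+δ^2 ≥ 7/44.
At δ = 4/9: δ+…+δ^2 = 0.6420 ≥ 0.1591.
So cooperation is sustainable.

Yes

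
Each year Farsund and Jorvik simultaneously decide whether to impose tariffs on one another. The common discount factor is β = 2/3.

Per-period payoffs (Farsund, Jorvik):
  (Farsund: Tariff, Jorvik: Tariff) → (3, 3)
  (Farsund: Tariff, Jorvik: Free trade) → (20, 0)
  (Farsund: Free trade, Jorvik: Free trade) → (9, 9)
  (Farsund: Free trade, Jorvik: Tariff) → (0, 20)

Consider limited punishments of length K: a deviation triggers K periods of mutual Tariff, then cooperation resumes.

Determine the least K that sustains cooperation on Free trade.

7

Need Σ_{k=1}^{K} β^k ≥ (20−9)/(9−3) = 1.8333 at β = 2/3.
At K = 6 the sum is 1.8244 < 1.8333; at K = 7 it is 1.8829 ≥ 1.8333.
So the minimum punishment length is K = 7.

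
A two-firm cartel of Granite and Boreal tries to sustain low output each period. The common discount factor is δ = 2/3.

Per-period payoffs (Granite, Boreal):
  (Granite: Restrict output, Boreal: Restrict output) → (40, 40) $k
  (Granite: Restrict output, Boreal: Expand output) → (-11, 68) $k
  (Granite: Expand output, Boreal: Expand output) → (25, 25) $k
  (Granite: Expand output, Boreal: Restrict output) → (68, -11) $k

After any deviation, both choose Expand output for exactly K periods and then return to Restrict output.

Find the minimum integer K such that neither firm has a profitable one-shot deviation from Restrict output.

Need Σ_{k=1}^{K} δ^k ≥ (68−40)/(40−25) = 1.8667 at δ = 2/3.
At K = 6 the sum is 1.8244 < 1.8667; at K = 7 it is 1.8829 ≥ 1.8667.
So the minimum punishment length is K = 7.

7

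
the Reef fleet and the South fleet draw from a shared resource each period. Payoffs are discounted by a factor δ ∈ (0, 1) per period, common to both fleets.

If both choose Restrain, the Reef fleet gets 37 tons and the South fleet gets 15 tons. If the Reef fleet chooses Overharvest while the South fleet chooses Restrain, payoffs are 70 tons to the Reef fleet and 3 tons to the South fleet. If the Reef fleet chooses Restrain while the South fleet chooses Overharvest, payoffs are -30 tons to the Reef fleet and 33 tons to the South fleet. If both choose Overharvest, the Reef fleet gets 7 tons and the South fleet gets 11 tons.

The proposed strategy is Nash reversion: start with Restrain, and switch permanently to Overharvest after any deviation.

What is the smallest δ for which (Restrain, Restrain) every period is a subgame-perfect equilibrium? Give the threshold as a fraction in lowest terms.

9/11

the Reef fleet: cooperation gives 37 each period; deviation gives 70 once then 7 forever.
  37/(1−δ) ≥ 70 + 7δ/(1−δ) ⇒ δ ≥ 33/63 = 11/21.
the South fleet: cooperation gives 15 each period; deviation gives 33 once then 11 forever.
  δ ≥ 18/22 = 9/11.
Both must hold, so the binding constraint is the South fleet's: δ ≥ 9/11.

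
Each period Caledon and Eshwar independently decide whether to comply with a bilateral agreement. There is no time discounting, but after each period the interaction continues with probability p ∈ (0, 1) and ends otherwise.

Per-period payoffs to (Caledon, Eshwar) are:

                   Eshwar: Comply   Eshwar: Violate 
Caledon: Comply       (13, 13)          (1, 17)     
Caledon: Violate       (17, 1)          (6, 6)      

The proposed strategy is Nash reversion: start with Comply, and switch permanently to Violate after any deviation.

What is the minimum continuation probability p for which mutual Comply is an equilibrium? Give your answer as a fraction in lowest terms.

4/11

With no time discounting, the continuation probability p plays the role of the discount factor.
Grim-trigger IC: 13/(1−p) ≥ 17 + 6p/(1−p) ⇒ p ≥ (17−13)/(17−6) = 4/11.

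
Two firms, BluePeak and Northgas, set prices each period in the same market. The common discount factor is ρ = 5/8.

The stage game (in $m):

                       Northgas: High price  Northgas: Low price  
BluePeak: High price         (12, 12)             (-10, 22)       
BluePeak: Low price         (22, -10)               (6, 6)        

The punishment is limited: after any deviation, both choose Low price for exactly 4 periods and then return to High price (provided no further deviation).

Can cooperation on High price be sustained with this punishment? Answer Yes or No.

A one-shot deviation gives 22 now, then 6 for 4 periods, then back to 12.
Gain from deviating: (22−12) today; loss: (12−6) in each of the next 4 periods.
No-deviation condition: (12−6)(ρ+…+ρ^4) ≥ 22−12, i.e. ρ+…+ρ^4 ≥ 5/3.
At ρ = 5/8: ρ+…+ρ^4 = 1.4124 < 1.6667.
So cooperation is not sustainable.

No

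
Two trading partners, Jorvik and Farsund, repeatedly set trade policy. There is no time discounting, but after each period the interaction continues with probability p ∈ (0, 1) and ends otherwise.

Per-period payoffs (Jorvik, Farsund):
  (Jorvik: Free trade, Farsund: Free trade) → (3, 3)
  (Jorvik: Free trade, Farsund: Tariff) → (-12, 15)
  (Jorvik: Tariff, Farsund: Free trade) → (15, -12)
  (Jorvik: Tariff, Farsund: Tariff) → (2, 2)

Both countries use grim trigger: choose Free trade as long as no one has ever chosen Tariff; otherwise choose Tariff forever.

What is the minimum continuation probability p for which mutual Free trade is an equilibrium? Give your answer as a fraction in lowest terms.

With no time discounting, the continuation probability p plays the role of the discount factor.
Grim-trigger IC: 3/(1−p) ≥ 15 + 2p/(1−p) ⇒ p ≥ (15−3)/(15−2) = 12/13.

12/13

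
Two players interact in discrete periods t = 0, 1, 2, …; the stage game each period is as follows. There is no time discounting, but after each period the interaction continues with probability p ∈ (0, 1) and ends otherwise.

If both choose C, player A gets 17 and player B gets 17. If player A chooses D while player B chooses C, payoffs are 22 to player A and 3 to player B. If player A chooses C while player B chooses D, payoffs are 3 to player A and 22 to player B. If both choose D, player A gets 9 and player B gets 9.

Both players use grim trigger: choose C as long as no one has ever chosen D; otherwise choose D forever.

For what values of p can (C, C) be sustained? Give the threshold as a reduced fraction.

5/13

With no time discounting, the continuation probability p plays the role of the discount factor.
Grim-trigger IC: 17/(1−p) ≥ 22 + 9p/(1−p) ⇒ p ≥ (22−17)/(22−9) = 5/13.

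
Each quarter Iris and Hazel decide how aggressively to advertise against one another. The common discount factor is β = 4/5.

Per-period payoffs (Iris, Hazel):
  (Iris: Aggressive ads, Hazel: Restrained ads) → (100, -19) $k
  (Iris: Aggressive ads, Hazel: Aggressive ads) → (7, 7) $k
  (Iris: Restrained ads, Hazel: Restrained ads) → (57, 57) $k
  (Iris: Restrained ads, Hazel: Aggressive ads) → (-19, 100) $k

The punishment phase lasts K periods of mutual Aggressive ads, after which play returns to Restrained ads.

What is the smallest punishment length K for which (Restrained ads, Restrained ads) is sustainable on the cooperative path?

No profitable deviation requires (57−7)(β+…+β^K) ≥ 100−57, i.e. β+…+β^K ≥ 43/50 ≈ 0.8600.
With β = 4/5, the partial sums are K=1: 0.8000, K=2: 1.4400.
K = 2 is the first length at which the sum reaches 0.8600.

2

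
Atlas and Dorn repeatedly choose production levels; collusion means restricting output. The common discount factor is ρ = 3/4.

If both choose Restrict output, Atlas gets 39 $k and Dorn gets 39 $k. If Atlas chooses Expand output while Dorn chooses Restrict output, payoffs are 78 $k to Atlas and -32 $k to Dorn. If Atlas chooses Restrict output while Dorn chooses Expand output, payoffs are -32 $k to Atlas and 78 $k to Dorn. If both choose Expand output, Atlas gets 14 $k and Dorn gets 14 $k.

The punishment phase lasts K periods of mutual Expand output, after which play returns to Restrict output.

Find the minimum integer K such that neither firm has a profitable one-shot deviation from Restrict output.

3

Need Σ_{k=1}^{K} ρ^k ≥ (78−39)/(39−14) = 1.5600 at ρ = 3/4.
At K = 2 the sum is 1.3125 < 1.5600; at K = 3 it is 1.7344 ≥ 1.5600.
So the minimum punishment length is K = 3.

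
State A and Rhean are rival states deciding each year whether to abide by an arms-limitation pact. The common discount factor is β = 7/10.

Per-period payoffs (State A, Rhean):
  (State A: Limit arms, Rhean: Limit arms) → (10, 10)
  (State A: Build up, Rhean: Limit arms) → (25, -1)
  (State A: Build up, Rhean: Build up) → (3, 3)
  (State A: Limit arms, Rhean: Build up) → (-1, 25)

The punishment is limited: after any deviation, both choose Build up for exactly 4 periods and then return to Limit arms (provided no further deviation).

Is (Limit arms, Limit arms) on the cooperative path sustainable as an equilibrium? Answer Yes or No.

No

Comparing payoff streams over the 5 periods until play realigns: cooperate → 10(1+β+…+β^4); deviate → 25 + 3(β+…+β^4).
Cooperation is sustained iff (10−3)(β+…+β^4) ≥ 25−10.
β+…+β^4 = 7/10·(1−(7/10)^4)/(1−7/10) = 1.7731, and (25−10)/(10−3) = 2.1429.
1.7731 < 2.1429, so cooperation is not sustainable.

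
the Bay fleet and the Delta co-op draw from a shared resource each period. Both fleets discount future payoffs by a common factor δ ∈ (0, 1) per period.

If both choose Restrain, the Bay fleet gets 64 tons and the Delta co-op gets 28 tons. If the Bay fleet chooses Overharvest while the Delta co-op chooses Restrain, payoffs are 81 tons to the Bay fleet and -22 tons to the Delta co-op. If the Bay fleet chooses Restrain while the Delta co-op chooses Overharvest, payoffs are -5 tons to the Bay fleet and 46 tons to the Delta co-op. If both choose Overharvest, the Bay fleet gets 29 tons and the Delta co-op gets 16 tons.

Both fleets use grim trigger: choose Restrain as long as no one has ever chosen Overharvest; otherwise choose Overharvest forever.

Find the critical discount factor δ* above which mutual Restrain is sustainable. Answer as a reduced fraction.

3/5

the Bay fleet: cooperation gives 64 each period; deviation gives 81 once then 29 forever.
  64/(1−δ) ≥ 81 + 29δ/(1−δ) ⇒ δ ≥ 17/52.
the Delta co-op: cooperation gives 28 each period; deviation gives 46 once then 16 forever.
  δ ≥ 18/30 = 3/5.
Both must hold, so the binding constraint is the Delta co-op's: δ ≥ 3/5.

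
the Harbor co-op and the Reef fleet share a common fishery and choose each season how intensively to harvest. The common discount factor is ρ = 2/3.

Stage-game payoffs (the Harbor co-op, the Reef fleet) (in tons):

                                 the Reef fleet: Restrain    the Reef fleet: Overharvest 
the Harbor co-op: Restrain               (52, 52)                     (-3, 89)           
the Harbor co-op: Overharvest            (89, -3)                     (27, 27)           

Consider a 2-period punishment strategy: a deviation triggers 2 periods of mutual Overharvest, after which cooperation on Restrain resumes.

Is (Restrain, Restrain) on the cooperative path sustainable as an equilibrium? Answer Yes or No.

No

IC: ρ+…+ρ^2 ≥ (89−52)/(52−27) = 37/25.
At ρ = 2/3: partial sum = 1.1111 < 1.4800. Cooperation not sustainable.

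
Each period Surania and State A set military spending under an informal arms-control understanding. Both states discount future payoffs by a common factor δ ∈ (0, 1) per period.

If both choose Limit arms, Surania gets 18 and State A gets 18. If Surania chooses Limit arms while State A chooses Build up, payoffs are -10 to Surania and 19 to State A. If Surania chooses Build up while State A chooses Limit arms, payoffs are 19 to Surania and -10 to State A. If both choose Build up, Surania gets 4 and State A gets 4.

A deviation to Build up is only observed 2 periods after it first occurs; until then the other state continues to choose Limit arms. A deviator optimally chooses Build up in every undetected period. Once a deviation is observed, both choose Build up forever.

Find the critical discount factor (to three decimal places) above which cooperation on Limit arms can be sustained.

A deviator earns 19 for 2 periods, then 4 forever; cooperating earns 18 forever. Multiplying the IC by (1−δ):
18 ≥ 19(1−δ^2) + 4δ^2, so 15·δ^2 ≥ 1 and δ^2 ≥ 1/15.
δ ≥ (1/15)^(1/2) ≈ 0.258.

0.258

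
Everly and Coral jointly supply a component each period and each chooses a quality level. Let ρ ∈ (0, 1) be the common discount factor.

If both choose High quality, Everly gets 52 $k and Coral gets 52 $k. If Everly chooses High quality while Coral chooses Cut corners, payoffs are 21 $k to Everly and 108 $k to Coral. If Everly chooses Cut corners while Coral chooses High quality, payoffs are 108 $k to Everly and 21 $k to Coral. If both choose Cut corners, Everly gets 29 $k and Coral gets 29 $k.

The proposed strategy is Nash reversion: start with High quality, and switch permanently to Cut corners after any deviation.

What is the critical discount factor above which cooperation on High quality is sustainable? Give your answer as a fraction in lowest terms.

56/79

Under grim trigger the critical discount factor is (T−C)/(T−P) with T = 108, C = 52, P = 29.
ρ* = (108−52)/(108−29) = 56/79.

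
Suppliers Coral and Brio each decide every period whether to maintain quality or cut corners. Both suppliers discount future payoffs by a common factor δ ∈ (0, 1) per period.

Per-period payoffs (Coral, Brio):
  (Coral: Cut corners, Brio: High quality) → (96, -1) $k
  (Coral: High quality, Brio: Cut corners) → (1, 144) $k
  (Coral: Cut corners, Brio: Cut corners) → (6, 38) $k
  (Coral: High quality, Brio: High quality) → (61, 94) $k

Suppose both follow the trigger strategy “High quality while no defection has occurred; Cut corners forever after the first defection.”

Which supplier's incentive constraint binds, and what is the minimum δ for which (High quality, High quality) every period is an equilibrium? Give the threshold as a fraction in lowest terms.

Coral: cooperation gives 61 each period; deviation gives 96 once then 6 forever.
  61/(1−δ) ≥ 96 + 6δ/(1−δ) ⇒ δ ≥ 35/90 = 7/18.
Brio: cooperation gives 94 each period; deviation gives 144 once then 38 forever.
  δ ≥ 50/106 = 25/53.
Both must hold, so the binding constraint is Brio's: δ ≥ 25/53.

Brio; δ ≥ 25/53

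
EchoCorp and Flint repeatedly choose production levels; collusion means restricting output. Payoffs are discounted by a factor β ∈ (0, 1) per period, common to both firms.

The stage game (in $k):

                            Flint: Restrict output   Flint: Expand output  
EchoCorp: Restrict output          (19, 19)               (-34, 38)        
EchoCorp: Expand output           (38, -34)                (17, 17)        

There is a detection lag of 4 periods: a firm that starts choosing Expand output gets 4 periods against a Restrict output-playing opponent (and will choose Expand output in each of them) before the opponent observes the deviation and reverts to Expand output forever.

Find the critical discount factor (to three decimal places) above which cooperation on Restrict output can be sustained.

0.975

The best deviation is to choose Expand output for all 4 undetected periods, earning 38 each, then 17 forever once detected.
Deviation value: 38(1−β^4)/(1−β) + 17β^4/(1−β); cooperation value: 19/(1−β).
IC: 19 ≥ 38(1−β^4) + 17β^4 = 38 − 21β^4.
So β^4 ≥ 19/21, giving β ≥ (19/21)^(1/4) ≈ 0.975.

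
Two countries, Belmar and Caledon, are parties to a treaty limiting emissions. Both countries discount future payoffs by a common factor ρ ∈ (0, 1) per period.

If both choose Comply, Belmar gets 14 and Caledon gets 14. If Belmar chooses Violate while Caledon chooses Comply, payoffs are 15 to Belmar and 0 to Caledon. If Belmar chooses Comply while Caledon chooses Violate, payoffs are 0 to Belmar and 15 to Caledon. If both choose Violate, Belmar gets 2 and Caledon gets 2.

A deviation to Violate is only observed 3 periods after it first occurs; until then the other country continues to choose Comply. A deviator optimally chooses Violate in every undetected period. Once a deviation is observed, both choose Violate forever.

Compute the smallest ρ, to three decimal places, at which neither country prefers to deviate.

0.425

Deviating for the 3 undetected periods gains 15−14 = 1 per period over cooperation, then loses 14−2 = 12 per period forever once punishment starts.
Gain: 1(1 + ρ + … + ρ^2); loss: 12·ρ^3/(1−ρ).
No profitable deviation ⇔ 1(1−ρ^3) ≤ 12·ρ^3, i.e. ρ^3 ≥ 1/(1+12) = 1/13.
Hence ρ ≥ (1/13)^(1/3) ≈ 0.425.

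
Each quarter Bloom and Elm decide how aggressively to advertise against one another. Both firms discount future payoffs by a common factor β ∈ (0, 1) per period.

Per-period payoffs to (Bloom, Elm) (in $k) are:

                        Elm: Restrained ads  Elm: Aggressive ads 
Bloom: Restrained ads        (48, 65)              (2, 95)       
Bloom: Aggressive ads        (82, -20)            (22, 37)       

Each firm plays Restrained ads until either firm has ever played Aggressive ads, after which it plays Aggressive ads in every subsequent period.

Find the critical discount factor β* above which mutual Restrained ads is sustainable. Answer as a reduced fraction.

Bloom: cooperation gives 48 each period; deviation gives 82 once then 22 forever.
  48/(1−β) ≥ 82 + 22β/(1−β) ⇒ β ≥ 34/60 = 17/30.
Elm: cooperation gives 65 each period; deviation gives 95 once then 37 forever.
  β ≥ 30/58 = 15/29.
Both must hold, so the binding constraint is Bloom's: β ≥ 17/30.

17/30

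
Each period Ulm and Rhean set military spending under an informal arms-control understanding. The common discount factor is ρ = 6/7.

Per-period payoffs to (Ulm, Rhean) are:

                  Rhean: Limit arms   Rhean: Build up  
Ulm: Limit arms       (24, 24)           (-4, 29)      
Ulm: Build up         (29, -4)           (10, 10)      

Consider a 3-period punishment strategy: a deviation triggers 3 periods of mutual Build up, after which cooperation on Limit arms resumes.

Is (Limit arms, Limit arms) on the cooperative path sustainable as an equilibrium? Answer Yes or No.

A one-shot deviation gives 29 now, then 10 for 3 periods, then back to 24.
Gain from deviating: (29−24) today; loss: (24−10) in each of the next 3 periods.
No-deviation condition: (24−10)(ρ+…+ρ^3) ≥ 29−24, i.e. ρ+…+ρ^3 ≥ 5/14.
At ρ = 6/7: ρ+…+ρ^3 = 2.2216 ≥ 0.3571.
So cooperation is sustainable.

Yes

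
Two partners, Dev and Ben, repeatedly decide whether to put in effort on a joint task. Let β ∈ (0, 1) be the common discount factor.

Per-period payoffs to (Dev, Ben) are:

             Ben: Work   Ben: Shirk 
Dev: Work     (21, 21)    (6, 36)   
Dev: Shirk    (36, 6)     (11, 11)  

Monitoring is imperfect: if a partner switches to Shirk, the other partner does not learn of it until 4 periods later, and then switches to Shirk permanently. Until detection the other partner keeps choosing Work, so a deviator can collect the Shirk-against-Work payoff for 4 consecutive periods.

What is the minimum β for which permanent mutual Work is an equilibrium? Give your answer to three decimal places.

The best deviation is to choose Shirk for all 4 undetected periods, earning 36 each, then 11 forever once detected.
Deviation value: 36(1−β^4)/(1−β) + 11β^4/(1−β); cooperation value: 21/(1−β).
IC: 21 ≥ 36(1−β^4) + 11β^4 = 36 − 25β^4.
So β^4 ≥ 15/25 = 3/5, giving β ≥ (3/5)^(1/4) ≈ 0.880.

0.880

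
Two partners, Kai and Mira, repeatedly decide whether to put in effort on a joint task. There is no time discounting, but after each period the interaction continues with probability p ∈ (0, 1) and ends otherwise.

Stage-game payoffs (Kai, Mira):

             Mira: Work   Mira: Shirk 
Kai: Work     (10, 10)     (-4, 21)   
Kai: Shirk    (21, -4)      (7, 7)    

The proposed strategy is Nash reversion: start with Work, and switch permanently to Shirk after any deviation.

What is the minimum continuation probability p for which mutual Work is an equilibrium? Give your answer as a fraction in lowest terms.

With no time discounting, the continuation probability p plays the role of the discount factor.
Grim-trigger IC: 10/(1−p) ≥ 21 + 7p/(1−p) ⇒ p ≥ (21−10)/(21−7) = 11/14.

11/14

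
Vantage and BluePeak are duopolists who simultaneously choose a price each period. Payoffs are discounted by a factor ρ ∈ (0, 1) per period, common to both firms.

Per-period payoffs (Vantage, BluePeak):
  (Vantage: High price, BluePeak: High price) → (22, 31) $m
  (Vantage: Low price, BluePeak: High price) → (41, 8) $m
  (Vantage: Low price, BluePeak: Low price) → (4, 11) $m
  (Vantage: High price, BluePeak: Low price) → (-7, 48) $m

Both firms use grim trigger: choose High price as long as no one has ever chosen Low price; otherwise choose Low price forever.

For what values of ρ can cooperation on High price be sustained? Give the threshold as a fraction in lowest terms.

19/37

For Vantage: deviation gain 41−22 = 19, per-period punishment loss 22−4 = 18. IC gives ρ ≥ 19/37.
For BluePeak: gain 17, loss 20 per period, so ρ ≥ 17/37.
The tighter constraint is Vantage's, so cooperation needs ρ ≥ 19/37.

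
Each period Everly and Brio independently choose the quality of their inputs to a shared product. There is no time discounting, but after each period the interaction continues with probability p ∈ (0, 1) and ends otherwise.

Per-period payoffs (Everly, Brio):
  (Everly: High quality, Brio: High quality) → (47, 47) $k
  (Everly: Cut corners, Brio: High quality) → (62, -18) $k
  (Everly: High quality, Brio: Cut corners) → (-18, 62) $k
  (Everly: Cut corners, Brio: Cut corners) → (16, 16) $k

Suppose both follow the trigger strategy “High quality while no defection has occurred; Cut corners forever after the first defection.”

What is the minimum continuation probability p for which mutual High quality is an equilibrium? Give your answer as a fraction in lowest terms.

With no time discounting, the continuation probability p plays the role of the discount factor.
Grim-trigger IC: 47/(1−p) ≥ 62 + 16p/(1−p) ⇒ p ≥ (62−47)/(62−16) = 15/46.

15/46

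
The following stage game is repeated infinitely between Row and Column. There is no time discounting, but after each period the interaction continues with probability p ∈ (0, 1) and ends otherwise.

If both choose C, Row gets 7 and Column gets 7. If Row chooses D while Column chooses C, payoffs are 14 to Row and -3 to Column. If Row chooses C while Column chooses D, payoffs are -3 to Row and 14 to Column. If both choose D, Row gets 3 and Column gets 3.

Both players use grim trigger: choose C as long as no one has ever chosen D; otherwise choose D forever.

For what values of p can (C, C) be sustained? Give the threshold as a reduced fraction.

With no time discounting, the continuation probability p plays the role of the discount factor.
Grim-trigger IC: 7/(1−p) ≥ 14 + 3p/(1−p) ⇒ p ≥ (14−7)/(14−3) = 7/11.

7/11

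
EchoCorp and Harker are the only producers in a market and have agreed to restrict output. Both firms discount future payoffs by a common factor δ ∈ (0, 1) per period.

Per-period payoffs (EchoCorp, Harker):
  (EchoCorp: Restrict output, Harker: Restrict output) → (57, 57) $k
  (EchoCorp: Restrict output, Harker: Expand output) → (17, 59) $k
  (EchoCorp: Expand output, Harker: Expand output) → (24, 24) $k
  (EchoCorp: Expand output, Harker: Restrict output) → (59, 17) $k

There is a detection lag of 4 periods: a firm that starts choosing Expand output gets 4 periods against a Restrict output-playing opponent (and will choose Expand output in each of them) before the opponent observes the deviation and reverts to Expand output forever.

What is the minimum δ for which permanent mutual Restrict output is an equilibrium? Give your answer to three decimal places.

0.489

Deviating for the 4 undetected periods gains 59−57 = 2 per period over cooperation, then loses 57−24 = 33 per period forever once punishment starts.
Gain: 2(1 + δ + … + δ^3); loss: 33·δ^4/(1−δ).
No profitable deviation ⇔ 2(1−δ^4) ≤ 33·δ^4, i.e. δ^4 ≥ 2/(2+33) = 2/35.
Hence δ ≥ (2/35)^(1/4) ≈ 0.489.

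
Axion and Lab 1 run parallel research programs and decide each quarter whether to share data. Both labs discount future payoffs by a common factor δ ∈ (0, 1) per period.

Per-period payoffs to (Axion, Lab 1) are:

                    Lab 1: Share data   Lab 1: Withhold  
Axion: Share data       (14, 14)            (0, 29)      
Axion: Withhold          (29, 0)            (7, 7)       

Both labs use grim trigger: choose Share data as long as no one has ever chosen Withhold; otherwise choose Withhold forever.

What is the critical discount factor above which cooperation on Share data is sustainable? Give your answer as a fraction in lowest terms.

One-period gain from deviating is 29 − 14 = 15. The loss is 14 − 7 = 7 in every subsequent period, with present value 7·δ/(1−δ).
Deviation is unprofitable when 7·δ/(1−δ) ≥ 15, i.e. δ/(1−δ) ≥ 15/7.
Equivalently δ ≥ 15/(15+7) = 15/22.

15/22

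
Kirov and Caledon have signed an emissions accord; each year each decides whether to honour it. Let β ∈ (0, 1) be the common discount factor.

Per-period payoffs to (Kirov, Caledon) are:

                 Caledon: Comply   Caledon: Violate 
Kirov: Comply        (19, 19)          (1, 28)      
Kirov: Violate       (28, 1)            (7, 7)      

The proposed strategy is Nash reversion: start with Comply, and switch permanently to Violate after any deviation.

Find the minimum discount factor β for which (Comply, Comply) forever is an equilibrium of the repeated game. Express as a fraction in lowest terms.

19/(1−β) ≥ 28 + 7β/(1−β)
19 ≥ 28 − 21β
β ≥ 9/21 = 3/7.

3/7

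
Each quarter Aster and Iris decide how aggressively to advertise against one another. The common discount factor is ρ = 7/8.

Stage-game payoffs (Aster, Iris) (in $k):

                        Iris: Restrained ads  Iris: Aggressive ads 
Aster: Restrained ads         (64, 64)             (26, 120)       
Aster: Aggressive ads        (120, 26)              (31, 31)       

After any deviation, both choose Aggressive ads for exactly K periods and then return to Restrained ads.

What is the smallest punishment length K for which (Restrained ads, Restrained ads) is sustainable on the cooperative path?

No profitable deviation requires (64−31)(ρ+…+ρ^K) ≥ 120−64, i.e. ρ+…+ρ^K ≥ 56/33 ≈ 1.6970.
With ρ = 7/8, the partial sums are K=1: 0.8750, K=2: 1.6406, K=3: 2.3105.
K = 3 is the first length at which the sum reaches 1.6970.

3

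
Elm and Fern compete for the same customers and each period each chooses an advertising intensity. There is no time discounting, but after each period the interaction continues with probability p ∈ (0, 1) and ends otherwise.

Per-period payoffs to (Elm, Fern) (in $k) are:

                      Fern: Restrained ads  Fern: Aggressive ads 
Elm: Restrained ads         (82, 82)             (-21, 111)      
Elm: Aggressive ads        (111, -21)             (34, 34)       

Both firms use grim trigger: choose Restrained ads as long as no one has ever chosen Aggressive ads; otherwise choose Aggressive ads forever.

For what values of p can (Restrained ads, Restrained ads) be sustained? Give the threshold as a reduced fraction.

With no time discounting, the continuation probability p plays the role of the discount factor.
Grim-trigger IC: 82/(1−p) ≥ 111 + 34p/(1−p) ⇒ p ≥ (111−82)/(111−34) = 29/77.

29/77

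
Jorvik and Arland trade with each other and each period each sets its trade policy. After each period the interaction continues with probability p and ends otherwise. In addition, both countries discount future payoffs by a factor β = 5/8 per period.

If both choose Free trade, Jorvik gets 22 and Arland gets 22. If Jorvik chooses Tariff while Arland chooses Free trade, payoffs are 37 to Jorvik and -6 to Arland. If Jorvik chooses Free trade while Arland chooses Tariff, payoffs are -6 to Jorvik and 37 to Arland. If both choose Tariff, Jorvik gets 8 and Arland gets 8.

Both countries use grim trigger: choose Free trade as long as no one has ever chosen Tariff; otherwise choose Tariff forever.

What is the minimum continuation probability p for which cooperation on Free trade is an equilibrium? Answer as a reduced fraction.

24/29

With continuation probability p and discount β, the effective per-period discount factor is βp.
Grim-trigger IC: βp ≥ (37−22)/(37−8) = 15/29.
So p ≥ (15/29)/(5/8) = 24/29.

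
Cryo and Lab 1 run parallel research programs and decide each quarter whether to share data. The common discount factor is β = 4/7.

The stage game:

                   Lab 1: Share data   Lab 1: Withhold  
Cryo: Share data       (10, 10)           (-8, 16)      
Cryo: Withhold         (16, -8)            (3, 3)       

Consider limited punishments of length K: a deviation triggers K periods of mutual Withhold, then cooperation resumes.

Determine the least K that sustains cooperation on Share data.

Need Σ_{k=1}^{K} β^k ≥ (16−10)/(10−3) = 0.8571 at β = 4/7.
At K = 1 the sum is 0.5714 < 0.8571; at K = 2 it is 0.8980 ≥ 0.8571.
So the minimum punishment length is K = 2.

2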